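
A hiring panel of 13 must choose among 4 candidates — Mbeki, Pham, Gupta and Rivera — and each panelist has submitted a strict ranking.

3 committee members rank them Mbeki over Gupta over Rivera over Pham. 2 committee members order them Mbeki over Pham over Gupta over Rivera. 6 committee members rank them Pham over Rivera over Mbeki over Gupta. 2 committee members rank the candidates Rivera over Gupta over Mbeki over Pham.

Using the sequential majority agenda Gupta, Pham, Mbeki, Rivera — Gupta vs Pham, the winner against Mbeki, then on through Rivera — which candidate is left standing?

Rivera

Round 1: Gupta vs Pham — 5–8, Pham advances.
Round 2: Pham vs Mbeki — 6–7, Mbeki advances.
Round 3: Mbeki vs Rivera — 5–8, Rivera advances.
The agenda winner is Rivera.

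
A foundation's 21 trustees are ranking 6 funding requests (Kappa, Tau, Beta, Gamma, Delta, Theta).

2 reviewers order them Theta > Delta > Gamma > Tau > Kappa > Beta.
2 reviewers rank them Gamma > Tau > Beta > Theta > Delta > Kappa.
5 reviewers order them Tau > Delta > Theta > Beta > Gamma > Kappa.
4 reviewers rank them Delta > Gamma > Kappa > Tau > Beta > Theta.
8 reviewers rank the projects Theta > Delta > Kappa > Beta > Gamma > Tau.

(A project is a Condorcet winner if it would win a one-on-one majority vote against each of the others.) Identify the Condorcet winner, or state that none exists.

none

Check each pair by majority over 21 ballots:
Kappa vs Tau: Kappa preferred on 4+8 = 12 ballots; Kappa wins 12–9.
Kappa vs Beta: 14 to 7, Kappa.
Kappa vs Gamma: Kappa preferred on 8 ballots; Gamma wins 13–8.
Kappa vs Delta: 0 to 21, Delta.
Kappa vs Theta: Kappa is ranked higher on 4 ballots, Theta on 17. Theta wins 17–4.
Tau vs Beta: 13 to 8, Tau.
Tau vs Gamma: 5 for Tau, 16 for Gamma — Gamma by 16–5.
Tau vs Delta: Tau preferred on 2+5 = 7 ballots; Delta wins 14–7.
Tau vs Theta: Tau preferred on 2+5+4 = 11 ballots; Tau wins 11–10.
Beta vs Gamma: 5+8 = 13 for Beta, 8 for Gamma — Beta by 13–8.
Beta vs Delta: 2 to 19, Delta.
Beta vs Theta: 6 to 15, Theta.
Gamma vs Delta: Gamma is ranked higher on 2 ballots, Delta on 19. Delta wins 19–2.
Gamma vs Theta: 2+4 = 6 for Gamma, 15 for Theta — Theta by 15–6.
Delta vs Theta: Delta preferred on 5+4 = 9 ballots; Theta wins 12–9.
Every project loses at least once (Kappa loses to Gamma; Tau loses to Kappa; Beta loses to Kappa; Gamma loses to Beta; Delta loses to Theta; Theta loses to Tau). The majority relation contains the cycle Kappa → Tau → Theta → Kappa, so there is no Condorcet winner.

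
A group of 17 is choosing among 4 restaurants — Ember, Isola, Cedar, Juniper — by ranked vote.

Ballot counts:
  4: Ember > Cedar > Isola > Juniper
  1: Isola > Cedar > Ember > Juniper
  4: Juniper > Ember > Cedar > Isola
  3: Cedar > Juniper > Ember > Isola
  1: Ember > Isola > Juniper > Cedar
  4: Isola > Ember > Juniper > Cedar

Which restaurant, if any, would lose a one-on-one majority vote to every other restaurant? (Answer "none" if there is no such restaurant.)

Head-to-head results (17 friends):
Ember–Isola: Ember 12–5.
Ember vs Cedar: Ember preferred on 4+4+1+4 = 13 ballots; Ember wins 13–4.
Ember vs Juniper: Ember preferred on 4+1+1+4 = 10 ballots; Ember wins 10–7.
Isola vs Cedar: Isola preferred on 1+1+4 = 6 ballots; Cedar wins 11–6.
Isola vs Juniper: Isola is ranked higher on 4+1+1+4 = 10 ballots, Juniper on 7. Isola wins 10–7.
Cedar vs Juniper: Juniper, 9–8.
Each restaurant has at least one pairwise win (Ember beats Isola; Isola beats Juniper; Cedar beats Isola; Juniper beats Cedar) — no Condorcet loser.

none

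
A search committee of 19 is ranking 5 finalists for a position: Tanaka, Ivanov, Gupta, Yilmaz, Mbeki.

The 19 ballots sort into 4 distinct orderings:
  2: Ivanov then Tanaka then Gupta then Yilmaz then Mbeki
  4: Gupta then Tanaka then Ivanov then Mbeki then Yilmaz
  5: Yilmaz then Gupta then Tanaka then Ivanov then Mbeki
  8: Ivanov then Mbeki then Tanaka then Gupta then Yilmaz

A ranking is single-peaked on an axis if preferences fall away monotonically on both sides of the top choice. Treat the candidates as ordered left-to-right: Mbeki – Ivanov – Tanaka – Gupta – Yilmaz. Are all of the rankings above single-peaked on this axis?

Axis positions: Mbeki=1, Ivanov=2, Tanaka=3, Gupta=4, Yilmaz=5.
Cluster 1 (peak Ivanov at position 2): ranking walks positions 2-3-4-5-1, expanding outward from the peak — single-peaked.
Cluster 2 (peak Gupta at position 4): ranking walks positions 4-3-2-1-5, expanding outward from the peak — single-peaked.
Cluster 3 (peak Yilmaz at position 5): ranking walks positions 5-4-3-2-1, expanding outward from the peak — single-peaked.
Cluster 4 (peak Ivanov at position 2): ranking walks positions 2-1-3-4-5, expanding outward from the peak — single-peaked.
Every ranking is single-peaked on this axis.

yes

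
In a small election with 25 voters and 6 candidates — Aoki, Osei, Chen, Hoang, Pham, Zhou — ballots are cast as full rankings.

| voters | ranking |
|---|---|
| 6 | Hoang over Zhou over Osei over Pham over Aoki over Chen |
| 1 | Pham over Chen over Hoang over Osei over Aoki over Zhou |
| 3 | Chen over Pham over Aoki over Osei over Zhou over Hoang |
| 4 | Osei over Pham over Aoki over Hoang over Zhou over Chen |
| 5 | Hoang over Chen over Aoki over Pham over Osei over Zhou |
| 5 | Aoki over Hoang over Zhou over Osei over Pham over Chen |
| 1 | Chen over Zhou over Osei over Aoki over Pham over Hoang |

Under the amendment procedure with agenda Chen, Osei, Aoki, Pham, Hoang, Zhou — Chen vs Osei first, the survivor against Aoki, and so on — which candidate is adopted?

Round 1: Chen vs Osei — 10–15, Osei advances.
Round 2: Osei vs Aoki — 12–13, Aoki advances.
Round 3: Aoki vs Pham — 11–14, Pham advances.
Round 4: Pham vs Hoang — 9–16, Hoang advances.
Round 5: Hoang vs Zhou — 21–4, Hoang advances.
The agenda winner is Hoang.

Hoang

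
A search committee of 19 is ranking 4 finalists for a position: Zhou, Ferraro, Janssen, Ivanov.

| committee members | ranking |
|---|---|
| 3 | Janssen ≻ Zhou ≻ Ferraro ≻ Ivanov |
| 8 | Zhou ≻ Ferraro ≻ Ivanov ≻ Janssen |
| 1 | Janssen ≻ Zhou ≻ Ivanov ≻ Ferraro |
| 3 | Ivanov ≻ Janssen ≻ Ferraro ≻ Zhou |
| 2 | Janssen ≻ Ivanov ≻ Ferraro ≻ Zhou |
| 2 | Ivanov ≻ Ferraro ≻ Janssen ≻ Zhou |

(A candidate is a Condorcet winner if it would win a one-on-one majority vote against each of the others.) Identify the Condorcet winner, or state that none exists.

Head-to-head results (19 committee members):
Zhou vs Ferraro: Zhou, 12–7.
Zhou vs Janssen: Janssen, 11–8.
Zhou vs Ivanov: Zhou wins 12–7.
Ferraro vs Janssen: Ferraro, 10–9.
Ferraro vs Ivanov: Ferraro wins 11–8.
Janssen vs Ivanov: Ivanov, 13–6.
No candidate is unbeaten: Zhou loses to Janssen; Ferraro loses to Zhou; Janssen loses to Ferraro; Ivanov loses to Zhou. In particular Zhou → Ferraro → Janssen → Zhou is a majority cycle — no Condorcet winner exists.

none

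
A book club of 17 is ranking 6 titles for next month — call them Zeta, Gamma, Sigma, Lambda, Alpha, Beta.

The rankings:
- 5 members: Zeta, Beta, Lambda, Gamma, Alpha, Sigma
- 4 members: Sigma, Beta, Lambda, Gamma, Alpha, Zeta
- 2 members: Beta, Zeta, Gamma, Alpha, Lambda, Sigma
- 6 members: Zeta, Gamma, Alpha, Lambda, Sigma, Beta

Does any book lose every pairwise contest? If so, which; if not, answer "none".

none

Head-to-head results (17 members):
Zeta vs Gamma: Zeta preferred on 5+2+6 = 13 ballots; Zeta wins 13–4.
Zeta vs Sigma: Zeta, 13–4.
Zeta vs Lambda: Zeta is ranked higher on 5+2+6 = 13 ballots, Lambda on 4. Zeta wins 13–4.
Zeta vs Alpha: 5+2+6 = 13 for Zeta, 4 for Alpha — Zeta by 13–4.
Zeta vs Beta: 11 to 6, Zeta.
Gamma vs Sigma: 5+2+6 = 13 for Gamma, 4 for Sigma — Gamma by 13–4.
Gamma–Lambda: Lambda 9–8.
Gamma vs Alpha: Gamma preferred on 5+4+2+6 = 17 ballots; Gamma wins 17–0.
Gamma–Beta: Beta 11–6.
Sigma–Lambda: Lambda 13–4.
Sigma vs Alpha: Alpha, 13–4.
Sigma vs Beta: Sigma wins 10–7.
Lambda vs Alpha: Lambda wins 9–8.
Lambda vs Beta: Lambda preferred on 6 ballots; Beta wins 11–6.
Alpha vs Beta: Beta, 11–6.
Every book wins at least one matchup (Zeta beats Gamma; Gamma beats Sigma; Sigma beats Beta; Lambda beats Gamma; Alpha beats Sigma; Beta beats Gamma), so there is no Condorcet loser.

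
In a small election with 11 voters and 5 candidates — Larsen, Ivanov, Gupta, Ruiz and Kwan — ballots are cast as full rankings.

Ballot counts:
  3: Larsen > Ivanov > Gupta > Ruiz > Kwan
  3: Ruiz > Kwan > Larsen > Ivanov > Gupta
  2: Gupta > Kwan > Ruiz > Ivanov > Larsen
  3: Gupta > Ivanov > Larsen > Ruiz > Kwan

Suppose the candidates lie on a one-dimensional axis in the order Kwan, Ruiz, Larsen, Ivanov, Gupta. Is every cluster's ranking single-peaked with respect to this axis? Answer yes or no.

no

Axis positions: Kwan=1, Ruiz=2, Larsen=3, Ivanov=4, Gupta=5.
Cluster 1 (peak Larsen at position 3): ranking walks positions 3-4-5-2-1, expanding outward from the peak — single-peaked.
Cluster 2 (peak Ruiz at position 2): ranking walks positions 2-1-3-4-5, expanding outward from the peak — single-peaked.
Cluster 3: ranking walks positions 5-1-2-4-3; Kwan is ranked above Ivanov even though Ivanov lies between Kwan and the peak Gupta on the axis — preferences dip and rise again. Not single-peaked.
Cluster 4 (peak Gupta at position 5): ranking walks positions 5-4-3-2-1, expanding outward from the peak — single-peaked.
Cluster 3 violates single-peakedness, so the profile is not single-peaked on this axis.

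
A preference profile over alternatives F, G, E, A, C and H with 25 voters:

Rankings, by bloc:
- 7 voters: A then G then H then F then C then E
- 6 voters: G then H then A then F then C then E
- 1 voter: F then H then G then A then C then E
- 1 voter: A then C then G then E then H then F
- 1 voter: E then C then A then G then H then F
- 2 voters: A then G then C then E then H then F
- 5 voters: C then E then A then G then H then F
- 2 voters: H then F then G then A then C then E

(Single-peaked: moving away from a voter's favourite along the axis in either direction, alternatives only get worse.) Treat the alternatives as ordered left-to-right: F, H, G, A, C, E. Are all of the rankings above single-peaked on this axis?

Axis positions: F=1, H=2, G=3, A=4, C=5, E=6.
Bloc 1 (peak A at position 4): ranking walks positions 4-3-2-1-5-6, expanding outward from the peak — single-peaked.
Bloc 2 (peak G at position 3): ranking walks positions 3-2-4-1-5-6, expanding outward from the peak — single-peaked.
Bloc 3 (peak F at position 1): ranking walks positions 1-2-3-4-5-6, expanding outward from the peak — single-peaked.
Bloc 4 (peak A at position 4): ranking walks positions 4-5-3-6-2-1, expanding outward from the peak — single-peaked.
Bloc 5 (peak E at position 6): ranking walks positions 6-5-4-3-2-1, expanding outward from the peak — single-peaked.
Bloc 6 (peak A at position 4): ranking walks positions 4-3-5-6-2-1, expanding outward from the peak — single-peaked.
Bloc 7 (peak C at position 5): ranking walks positions 5-6-4-3-2-1, expanding outward from the peak — single-peaked.
Bloc 8 (peak H at position 2): ranking walks positions 2-1-3-4-5-6, expanding outward from the peak — single-peaked.
Every ranking is single-peaked on this axis.

yes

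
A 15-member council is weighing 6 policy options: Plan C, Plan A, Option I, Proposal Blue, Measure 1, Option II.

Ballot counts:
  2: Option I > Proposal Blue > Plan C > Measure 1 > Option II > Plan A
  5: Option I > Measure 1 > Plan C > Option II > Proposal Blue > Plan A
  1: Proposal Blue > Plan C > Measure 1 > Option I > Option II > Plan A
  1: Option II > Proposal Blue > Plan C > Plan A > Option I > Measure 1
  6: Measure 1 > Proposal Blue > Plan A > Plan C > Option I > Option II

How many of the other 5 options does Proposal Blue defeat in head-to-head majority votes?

4

Proposal Blue against each rival (15 council members):
Proposal Blue vs Plan C: Proposal Blue, 10–5.
Proposal Blue–Plan A: Proposal Blue 15–0.
Proposal Blue vs Option I: Proposal Blue is ranked higher on 1+1+6 = 8 ballots, Option I on 7. Proposal Blue wins 8–7.
Proposal Blue vs Measure 1: Proposal Blue is ranked higher on 2+1+1 = 4 ballots, Measure 1 on 11. Measure 1 wins 11–4.
Proposal Blue–Option II: Proposal Blue 9–6.
Proposal Blue beats Plan C, Plan A, Option I, Option II; loses to Measure 1 — 4 pairwise wins.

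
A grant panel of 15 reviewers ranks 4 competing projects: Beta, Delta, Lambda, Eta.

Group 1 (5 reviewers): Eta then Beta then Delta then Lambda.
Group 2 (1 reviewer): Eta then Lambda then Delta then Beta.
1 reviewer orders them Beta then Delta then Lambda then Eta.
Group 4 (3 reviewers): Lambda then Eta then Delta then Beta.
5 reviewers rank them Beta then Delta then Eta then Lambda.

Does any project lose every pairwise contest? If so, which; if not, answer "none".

Pairwise majorities:
Beta vs Delta: 11 to 4, Beta.
Beta vs Lambda: Beta is ranked higher on 5+1+5 = 11 ballots, Lambda on 4. Beta wins 11–4.
Beta vs Eta: Eta wins 9–6.
Delta vs Lambda: 5+1+5 = 11 for Delta, 4 for Lambda — Delta by 11–4.
Delta vs Eta: 1+5 = 6 for Delta, 9 for Eta — Eta by 9–6.
Lambda vs Eta: Lambda is ranked higher on 1+3 = 4 ballots, Eta on 11. Eta wins 11–4.
Lambda loses to every other project — it is the Condorcet loser.

Lambda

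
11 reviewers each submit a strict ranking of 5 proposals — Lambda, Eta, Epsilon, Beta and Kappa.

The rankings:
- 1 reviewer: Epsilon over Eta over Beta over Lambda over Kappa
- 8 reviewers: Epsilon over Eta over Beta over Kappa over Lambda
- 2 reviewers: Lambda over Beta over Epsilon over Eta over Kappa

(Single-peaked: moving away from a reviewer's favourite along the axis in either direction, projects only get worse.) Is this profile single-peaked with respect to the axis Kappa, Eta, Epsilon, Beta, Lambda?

Axis positions: Kappa=1, Eta=2, Epsilon=3, Beta=4, Lambda=5.
Group 1 (peak Epsilon at position 3): ranking walks positions 3-2-4-5-1, expanding outward from the peak — single-peaked.
Group 2 (peak Epsilon at position 3): ranking walks positions 3-2-4-1-5, expanding outward from the peak — single-peaked.
Group 3 (peak Lambda at position 5): ranking walks positions 5-4-3-2-1, expanding outward from the peak — single-peaked.
Every ranking is single-peaked on this axis.

yes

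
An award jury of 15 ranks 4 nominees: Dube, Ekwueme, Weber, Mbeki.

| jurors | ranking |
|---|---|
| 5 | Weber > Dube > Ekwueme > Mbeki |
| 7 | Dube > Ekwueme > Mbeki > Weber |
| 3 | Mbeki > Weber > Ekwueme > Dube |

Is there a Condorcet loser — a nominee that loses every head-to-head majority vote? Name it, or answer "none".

Head-to-head results (15 jurors):
Dube vs Ekwueme: 12 to 3, Dube.
Dube–Weber: Weber 8–7.
Dube vs Mbeki: Dube wins 12–3.
Ekwueme vs Weber: 7 to 8, Weber.
Ekwueme vs Mbeki: Ekwueme, 12–3.
Weber vs Mbeki: Weber preferred on 5 ballots; Mbeki wins 10–5.
No nominee is winless: Dube beats Ekwueme; Ekwueme beats Mbeki; Weber beats Dube; Mbeki beats Weber. There is no Condorcet loser.

none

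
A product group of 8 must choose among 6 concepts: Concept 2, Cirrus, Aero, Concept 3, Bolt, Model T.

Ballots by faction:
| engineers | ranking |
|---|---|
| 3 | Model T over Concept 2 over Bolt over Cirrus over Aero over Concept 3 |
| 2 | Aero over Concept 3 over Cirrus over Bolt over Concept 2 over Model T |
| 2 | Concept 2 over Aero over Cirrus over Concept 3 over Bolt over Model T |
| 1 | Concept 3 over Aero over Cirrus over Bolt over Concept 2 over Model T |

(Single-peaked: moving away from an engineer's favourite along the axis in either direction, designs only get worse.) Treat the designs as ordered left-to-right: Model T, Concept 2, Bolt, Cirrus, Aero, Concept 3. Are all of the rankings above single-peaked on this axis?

Axis positions: Model T=1, Concept 2=2, Bolt=3, Cirrus=4, Aero=5, Concept 3=6.
Faction 1 (peak Model T at position 1): ranking walks positions 1-2-3-4-5-6, expanding outward from the peak — single-peaked.
Faction 2 (peak Aero at position 5): ranking walks positions 5-6-4-3-2-1, expanding outward from the peak — single-peaked.
Faction 3: ranking walks positions 2-5-4-6-3-1; Aero is ranked above Bolt even though Bolt lies between Aero and the peak Concept 2 on the axis — preferences dip and rise again. Not single-peaked.
Faction 4 (peak Concept 3 at position 6): ranking walks positions 6-5-4-3-2-1, expanding outward from the peak — single-peaked.
Faction 3 violates single-peakedness, so the profile is not single-peaked on this axis.

no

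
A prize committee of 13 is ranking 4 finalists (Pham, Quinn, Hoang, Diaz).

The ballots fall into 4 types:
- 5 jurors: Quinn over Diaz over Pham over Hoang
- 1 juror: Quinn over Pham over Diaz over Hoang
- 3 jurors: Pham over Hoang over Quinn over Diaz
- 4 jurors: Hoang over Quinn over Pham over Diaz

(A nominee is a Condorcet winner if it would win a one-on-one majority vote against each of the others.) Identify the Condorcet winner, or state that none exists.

none

Pairwise majorities:
Pham vs Quinn: 3 to 10, Quinn.
Pham vs Hoang: Pham preferred on 5+1+3 = 9 ballots; Pham wins 9–4.
Pham vs Diaz: 8 to 5, Pham.
Quinn vs Hoang: 5+1 = 6 for Quinn, 7 for Hoang — Hoang by 7–6.
Quinn vs Diaz: 13 to 0, Quinn.
Hoang vs Diaz: Hoang is ranked higher on 3+4 = 7 ballots, Diaz on 6. Hoang wins 7–6.
No nominee is unbeaten: Pham loses to Quinn; Quinn loses to Hoang; Hoang loses to Pham; Diaz loses to Pham. In particular Pham beats Hoang beats Quinn beats Pham is a majority cycle — no Condorcet winner exists.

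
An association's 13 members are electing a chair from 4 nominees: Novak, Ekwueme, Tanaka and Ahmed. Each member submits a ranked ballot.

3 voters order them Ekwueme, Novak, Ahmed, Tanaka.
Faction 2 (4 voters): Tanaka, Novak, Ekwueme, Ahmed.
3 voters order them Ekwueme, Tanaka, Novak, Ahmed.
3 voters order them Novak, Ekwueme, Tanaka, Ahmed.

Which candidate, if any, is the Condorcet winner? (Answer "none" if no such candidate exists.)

Check each pair by majority over 13 ballots:
Novak vs Ekwueme: 7 to 6, Novak.
Novak vs Tanaka: Novak is ranked higher on 3+3 = 6 ballots, Tanaka on 7. Tanaka wins 7–6.
Novak vs Ahmed: Novak preferred on 3+4+3+3 = 13 ballots; Novak wins 13–0.
Ekwueme vs Tanaka: Ekwueme is ranked higher on 3+3+3 = 9 ballots, Tanaka on 4. Ekwueme wins 9–4.
Ekwueme vs Ahmed: 13 to 0, Ekwueme.
Tanaka vs Ahmed: 10 to 3, Tanaka.
Every candidate loses at least once (Novak loses to Tanaka; Ekwueme loses to Novak; Tanaka loses to Ekwueme; Ahmed loses to Novak). The majority relation contains the cycle Novak → Ekwueme → Tanaka → Novak, so there is no Condorcet winner.

none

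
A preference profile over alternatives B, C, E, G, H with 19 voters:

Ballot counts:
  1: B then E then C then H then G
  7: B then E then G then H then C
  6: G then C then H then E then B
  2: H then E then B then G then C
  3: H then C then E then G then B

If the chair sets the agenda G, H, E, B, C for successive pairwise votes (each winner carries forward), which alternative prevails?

Round 1: G vs H — 13–6, G advances.
Round 2: G vs E — 6–13, E advances.
Round 3: E vs B — 11–8, E advances.
Round 4: E vs C — 10–9, E advances.
The agenda winner is E.

E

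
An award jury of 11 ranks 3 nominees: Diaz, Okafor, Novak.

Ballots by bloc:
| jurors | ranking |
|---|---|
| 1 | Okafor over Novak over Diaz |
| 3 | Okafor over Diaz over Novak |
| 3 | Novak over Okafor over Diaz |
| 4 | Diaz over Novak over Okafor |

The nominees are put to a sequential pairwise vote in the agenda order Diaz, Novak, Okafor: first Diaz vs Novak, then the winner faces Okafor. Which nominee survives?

Okafor

Round 1: Diaz vs Novak — 7–4, Diaz advances.
Round 2: Diaz vs Okafor — 4–7, Okafor advances.
Okafor survives the agenda.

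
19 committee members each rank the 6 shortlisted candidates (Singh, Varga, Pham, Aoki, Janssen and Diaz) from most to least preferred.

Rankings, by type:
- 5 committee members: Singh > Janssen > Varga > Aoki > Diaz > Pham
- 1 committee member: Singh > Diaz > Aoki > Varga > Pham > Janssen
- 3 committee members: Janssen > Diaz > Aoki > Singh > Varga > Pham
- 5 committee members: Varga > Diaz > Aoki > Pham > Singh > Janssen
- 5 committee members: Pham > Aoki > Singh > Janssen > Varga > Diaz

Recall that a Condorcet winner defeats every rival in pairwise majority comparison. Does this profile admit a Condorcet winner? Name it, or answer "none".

Pairwise majorities:
Singh vs Varga: Singh wins 14–5.
Singh vs Pham: 5+1+3 = 9 for Singh, 10 for Pham — Pham by 10–9.
Singh vs Aoki: Singh preferred on 5+1 = 6 ballots; Aoki wins 13–6.
Singh vs Janssen: Singh wins 16–3.
Singh vs Diaz: 5+1+5 = 11 for Singh, 8 for Diaz — Singh by 11–8.
Varga vs Pham: Varga preferred on 5+1+3+5 = 14 ballots; Varga wins 14–5.
Varga vs Aoki: Varga wins 10–9.
Varga vs Janssen: Janssen, 13–6.
Varga–Diaz: Varga 15–4.
Pham–Aoki: Aoki 14–5.
Pham vs Janssen: Pham preferred on 1+5+5 = 11 ballots; Pham wins 11–8.
Pham vs Diaz: Diaz wins 14–5.
Aoki vs Janssen: 1+5+5 = 11 for Aoki, 8 for Janssen — Aoki by 11–8.
Aoki–Diaz: Aoki 10–9.
Janssen vs Diaz: Janssen is ranked higher on 5+3+5 = 13 ballots, Diaz on 6. Janssen wins 13–6.
Every candidate loses at least once (Singh loses to Pham; Varga loses to Singh; Pham loses to Varga; Aoki loses to Varga; Janssen loses to Singh; Diaz loses to Singh). The majority relation contains the cycle Singh beats Varga beats Pham beats Singh, so there is no Condorcet winner.

none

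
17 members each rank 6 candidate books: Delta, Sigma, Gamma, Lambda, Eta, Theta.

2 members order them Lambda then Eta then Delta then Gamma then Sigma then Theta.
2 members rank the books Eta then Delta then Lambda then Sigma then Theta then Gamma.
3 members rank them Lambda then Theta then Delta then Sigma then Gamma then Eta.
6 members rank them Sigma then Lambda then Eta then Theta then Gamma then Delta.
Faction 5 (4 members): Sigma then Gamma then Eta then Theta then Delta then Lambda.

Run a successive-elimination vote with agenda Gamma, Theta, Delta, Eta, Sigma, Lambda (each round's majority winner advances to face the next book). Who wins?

Sigma

Round 1: Gamma vs Theta — 6–11, Theta advances.
Round 2: Theta vs Delta — 13–4, Theta advances.
Round 3: Theta vs Eta — 3–14, Eta advances.
Round 4: Eta vs Sigma — 4–13, Sigma advances.
Round 5: Sigma vs Lambda — 10–7, Sigma advances.
The agenda winner is Sigma.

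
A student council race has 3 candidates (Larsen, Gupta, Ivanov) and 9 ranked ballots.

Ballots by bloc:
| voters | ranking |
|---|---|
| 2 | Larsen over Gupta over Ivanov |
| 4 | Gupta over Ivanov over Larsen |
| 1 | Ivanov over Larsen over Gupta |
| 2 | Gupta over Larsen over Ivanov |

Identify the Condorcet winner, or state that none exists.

Gupta

Head-to-head results (9 voters):
Larsen vs Gupta: Larsen preferred on 2+1 = 3 ballots; Gupta wins 6–3.
Larsen vs Ivanov: Larsen preferred on 2+2 = 4 ballots; Ivanov wins 5–4.
Gupta vs Ivanov: Gupta preferred on 2+4+2 = 8 ballots; Gupta wins 8–1.
Only Gupta has no losses; Gupta is the Condorcet winner.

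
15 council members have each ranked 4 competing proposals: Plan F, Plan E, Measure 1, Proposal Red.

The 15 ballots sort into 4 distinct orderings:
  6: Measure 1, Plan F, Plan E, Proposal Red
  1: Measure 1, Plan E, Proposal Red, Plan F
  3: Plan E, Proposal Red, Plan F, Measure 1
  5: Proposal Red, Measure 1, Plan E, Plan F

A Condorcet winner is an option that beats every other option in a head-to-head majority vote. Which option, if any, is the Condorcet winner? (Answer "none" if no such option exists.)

Head-to-head results (15 council members):
Plan F vs Plan E: Plan E wins 9–6.
Plan F–Measure 1: Measure 1 12–3.
Plan F–Proposal Red: Proposal Red 9–6.
Plan E–Measure 1: Measure 1 12–3.
Plan E vs Proposal Red: Plan E, 10–5.
Measure 1–Proposal Red: Proposal Red 8–7.
No option is unbeaten: Plan F loses to Plan E; Plan E loses to Measure 1; Measure 1 loses to Proposal Red; Proposal Red loses to Plan E. In particular Plan E beats Proposal Red beats Measure 1 beats Plan E is a majority cycle — no Condorcet winner exists.

none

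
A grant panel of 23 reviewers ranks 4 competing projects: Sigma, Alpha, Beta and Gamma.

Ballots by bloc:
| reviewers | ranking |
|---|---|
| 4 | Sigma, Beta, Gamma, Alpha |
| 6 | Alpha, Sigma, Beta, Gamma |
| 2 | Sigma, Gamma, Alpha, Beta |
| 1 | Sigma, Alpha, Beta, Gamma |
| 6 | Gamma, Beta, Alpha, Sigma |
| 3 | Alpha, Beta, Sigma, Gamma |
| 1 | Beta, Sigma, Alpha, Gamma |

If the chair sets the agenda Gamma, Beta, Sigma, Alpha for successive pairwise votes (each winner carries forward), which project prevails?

Alpha

Round 1: Gamma vs Beta — 8–15, Beta advances.
Round 2: Beta vs Sigma — 10–13, Sigma advances.
Round 3: Sigma vs Alpha — 8–15, Alpha advances.
Alpha survives the agenda.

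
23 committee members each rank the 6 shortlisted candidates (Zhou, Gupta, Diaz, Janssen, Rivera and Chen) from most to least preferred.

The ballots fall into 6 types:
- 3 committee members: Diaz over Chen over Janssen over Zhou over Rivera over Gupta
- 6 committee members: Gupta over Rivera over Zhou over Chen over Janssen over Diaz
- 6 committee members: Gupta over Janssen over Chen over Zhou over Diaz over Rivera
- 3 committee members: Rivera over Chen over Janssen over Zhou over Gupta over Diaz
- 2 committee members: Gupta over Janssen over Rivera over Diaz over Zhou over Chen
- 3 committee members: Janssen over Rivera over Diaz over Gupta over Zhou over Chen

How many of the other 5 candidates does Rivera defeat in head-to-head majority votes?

3

Rivera against each rival (23 committee members):
Rivera vs Zhou: 6+3+2+3 = 14 for Rivera, 9 for Zhou — Rivera by 14–9.
Rivera vs Gupta: Gupta wins 14–9.
Rivera vs Diaz: 6+3+2+3 = 14 for Rivera, 9 for Diaz — Rivera by 14–9.
Rivera–Janssen: Janssen 14–9.
Rivera vs Chen: Rivera preferred on 6+3+2+3 = 14 ballots; Rivera wins 14–9.
Rivera beats Zhou, Diaz, Chen; loses to Gupta, Janssen — 3 pairwise wins.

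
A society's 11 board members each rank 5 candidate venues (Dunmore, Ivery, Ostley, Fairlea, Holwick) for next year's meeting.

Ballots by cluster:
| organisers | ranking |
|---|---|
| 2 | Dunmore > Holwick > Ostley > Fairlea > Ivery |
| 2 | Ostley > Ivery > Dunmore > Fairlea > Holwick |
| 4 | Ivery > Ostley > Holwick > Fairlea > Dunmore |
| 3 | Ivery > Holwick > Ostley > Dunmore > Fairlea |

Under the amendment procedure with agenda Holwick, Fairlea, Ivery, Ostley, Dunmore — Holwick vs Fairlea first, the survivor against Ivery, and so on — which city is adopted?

Round 1: Holwick vs Fairlea — 9–2, Holwick advances.
Round 2: Holwick vs Ivery — 2–9, Ivery advances.
Round 3: Ivery vs Ostley — 7–4, Ivery advances.
Round 4: Ivery vs Dunmore — 9–2, Ivery advances.
Ivery survives the agenda.

Ivery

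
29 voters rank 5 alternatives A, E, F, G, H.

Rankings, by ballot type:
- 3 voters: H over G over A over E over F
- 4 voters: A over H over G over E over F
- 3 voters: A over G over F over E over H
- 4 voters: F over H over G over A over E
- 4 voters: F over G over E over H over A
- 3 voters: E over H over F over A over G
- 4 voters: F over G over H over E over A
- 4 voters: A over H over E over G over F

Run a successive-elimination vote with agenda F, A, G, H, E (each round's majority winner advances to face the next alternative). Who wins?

Round 1: F vs A — 15–14, F advances.
Round 2: F vs G — 15–14, F advances.
Round 3: F vs H — 15–14, F advances.
Round 4: F vs E — 15–14, F advances.
F survives the agenda.

F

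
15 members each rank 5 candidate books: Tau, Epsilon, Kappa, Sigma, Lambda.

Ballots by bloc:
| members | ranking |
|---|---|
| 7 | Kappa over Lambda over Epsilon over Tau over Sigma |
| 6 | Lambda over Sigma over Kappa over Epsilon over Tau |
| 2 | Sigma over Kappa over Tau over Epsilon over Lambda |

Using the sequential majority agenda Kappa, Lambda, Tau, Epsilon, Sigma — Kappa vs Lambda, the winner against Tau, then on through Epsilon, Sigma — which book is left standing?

Round 1: Kappa vs Lambda — 9–6, Kappa advances.
Round 2: Kappa vs Tau — 15–0, Kappa advances.
Round 3: Kappa vs Epsilon — 15–0, Kappa advances.
Round 4: Kappa vs Sigma — 7–8, Sigma advances.
Sigma survives the agenda.

Sigma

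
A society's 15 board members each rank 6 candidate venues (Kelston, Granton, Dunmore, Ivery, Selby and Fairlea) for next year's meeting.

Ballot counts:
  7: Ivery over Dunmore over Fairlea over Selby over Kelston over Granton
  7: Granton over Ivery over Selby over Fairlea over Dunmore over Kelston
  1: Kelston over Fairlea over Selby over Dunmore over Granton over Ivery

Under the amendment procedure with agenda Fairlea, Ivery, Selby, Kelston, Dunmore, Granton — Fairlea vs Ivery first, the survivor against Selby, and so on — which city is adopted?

Granton

Round 1: Fairlea vs Ivery — 1–14, Ivery advances.
Round 2: Ivery vs Selby — 14–1, Ivery advances.
Round 3: Ivery vs Kelston — 14–1, Ivery advances.
Round 4: Ivery vs Dunmore — 14–1, Ivery advances.
Round 5: Ivery vs Granton — 7–8, Granton advances.
Granton survives the agenda.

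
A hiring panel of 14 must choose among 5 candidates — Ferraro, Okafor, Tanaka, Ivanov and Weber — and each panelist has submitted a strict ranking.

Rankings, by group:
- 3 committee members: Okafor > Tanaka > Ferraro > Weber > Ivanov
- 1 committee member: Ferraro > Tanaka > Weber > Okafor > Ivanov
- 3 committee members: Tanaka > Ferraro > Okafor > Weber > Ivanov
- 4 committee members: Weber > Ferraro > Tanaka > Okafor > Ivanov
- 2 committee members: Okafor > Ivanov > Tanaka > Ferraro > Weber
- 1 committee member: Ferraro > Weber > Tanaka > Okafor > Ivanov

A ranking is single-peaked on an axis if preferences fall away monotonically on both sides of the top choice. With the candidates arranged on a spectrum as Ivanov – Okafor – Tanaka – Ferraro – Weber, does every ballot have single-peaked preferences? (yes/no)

yes

Axis positions: Ivanov=1, Okafor=2, Tanaka=3, Ferraro=4, Weber=5.
Group 1 (peak Okafor at position 2): ranking walks positions 2-3-4-5-1, expanding outward from the peak — single-peaked.
Group 2 (peak Ferraro at position 4): ranking walks positions 4-3-5-2-1, expanding outward from the peak — single-peaked.
Group 3 (peak Tanaka at position 3): ranking walks positions 3-4-2-5-1, expanding outward from the peak — single-peaked.
Group 4 (peak Weber at position 5): ranking walks positions 5-4-3-2-1, expanding outward from the peak — single-peaked.
Group 5 (peak Okafor at position 2): ranking walks positions 2-1-3-4-5, expanding outward from the peak — single-peaked.
Group 6 (peak Ferraro at position 4): ranking walks positions 4-5-3-2-1, expanding outward from the peak — single-peaked.
Every ranking is single-peaked on this axis.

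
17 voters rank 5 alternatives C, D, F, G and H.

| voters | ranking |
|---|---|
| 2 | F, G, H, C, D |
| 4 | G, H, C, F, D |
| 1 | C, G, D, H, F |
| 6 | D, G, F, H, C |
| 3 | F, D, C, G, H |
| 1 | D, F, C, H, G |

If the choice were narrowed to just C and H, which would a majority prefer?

Ballots ranking C above H: 1 + 3 + 1 = 5.
Ballots ranking H above C: 17 − 5 = 12.
H wins the head-to-head 12–5.

H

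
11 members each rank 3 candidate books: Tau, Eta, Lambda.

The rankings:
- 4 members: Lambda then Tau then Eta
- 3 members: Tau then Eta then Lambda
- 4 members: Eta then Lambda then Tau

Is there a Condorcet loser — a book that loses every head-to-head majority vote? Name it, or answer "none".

none

Head-to-head results (11 members):
Tau vs Eta: Tau is ranked higher on 4+3 = 7 ballots, Eta on 4. Tau wins 7–4.
Tau vs Lambda: Tau is ranked higher on 3 ballots, Lambda on 8. Lambda wins 8–3.
Eta vs Lambda: 7 to 4, Eta.
No book is winless: Tau beats Eta; Eta beats Lambda; Lambda beats Tau. There is no Condorcet loser.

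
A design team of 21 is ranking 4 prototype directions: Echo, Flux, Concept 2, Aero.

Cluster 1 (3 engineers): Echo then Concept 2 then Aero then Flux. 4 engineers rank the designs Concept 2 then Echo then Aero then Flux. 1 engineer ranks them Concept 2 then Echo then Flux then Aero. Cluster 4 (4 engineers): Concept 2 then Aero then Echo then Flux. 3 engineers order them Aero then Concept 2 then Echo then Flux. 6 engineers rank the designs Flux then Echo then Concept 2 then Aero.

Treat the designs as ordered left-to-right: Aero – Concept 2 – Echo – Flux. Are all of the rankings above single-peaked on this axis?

yes

Axis positions: Aero=1, Concept 2=2, Echo=3, Flux=4.
Cluster 1 (peak Echo at position 3): ranking walks positions 3-2-1-4, expanding outward from the peak — single-peaked.
Cluster 2 (peak Concept 2 at position 2): ranking walks positions 2-3-1-4, expanding outward from the peak — single-peaked.
Cluster 3 (peak Concept 2 at position 2): ranking walks positions 2-3-4-1, expanding outward from the peak — single-peaked.
Cluster 4 (peak Concept 2 at position 2): ranking walks positions 2-1-3-4, expanding outward from the peak — single-peaked.
Cluster 5 (peak Aero at position 1): ranking walks positions 1-2-3-4, expanding outward from the peak — single-peaked.
Cluster 6 (peak Flux at position 4): ranking walks positions 4-3-2-1, expanding outward from the peak — single-peaked.
Every ranking is single-peaked on this axis.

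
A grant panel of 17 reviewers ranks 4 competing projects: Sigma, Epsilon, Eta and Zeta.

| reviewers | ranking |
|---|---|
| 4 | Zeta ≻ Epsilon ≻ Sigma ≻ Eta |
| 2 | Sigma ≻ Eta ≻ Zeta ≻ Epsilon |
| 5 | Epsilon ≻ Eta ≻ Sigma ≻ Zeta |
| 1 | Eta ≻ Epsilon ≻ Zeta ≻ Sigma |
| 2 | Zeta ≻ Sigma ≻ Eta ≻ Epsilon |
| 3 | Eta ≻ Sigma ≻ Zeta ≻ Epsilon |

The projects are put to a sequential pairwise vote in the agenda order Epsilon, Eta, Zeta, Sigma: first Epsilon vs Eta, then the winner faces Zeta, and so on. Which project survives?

Round 1: Epsilon vs Eta — 9–8, Epsilon advances.
Round 2: Epsilon vs Zeta — 6–11, Zeta advances.
Round 3: Zeta vs Sigma — 7–10, Sigma advances.
Sigma survives the agenda.

Sigma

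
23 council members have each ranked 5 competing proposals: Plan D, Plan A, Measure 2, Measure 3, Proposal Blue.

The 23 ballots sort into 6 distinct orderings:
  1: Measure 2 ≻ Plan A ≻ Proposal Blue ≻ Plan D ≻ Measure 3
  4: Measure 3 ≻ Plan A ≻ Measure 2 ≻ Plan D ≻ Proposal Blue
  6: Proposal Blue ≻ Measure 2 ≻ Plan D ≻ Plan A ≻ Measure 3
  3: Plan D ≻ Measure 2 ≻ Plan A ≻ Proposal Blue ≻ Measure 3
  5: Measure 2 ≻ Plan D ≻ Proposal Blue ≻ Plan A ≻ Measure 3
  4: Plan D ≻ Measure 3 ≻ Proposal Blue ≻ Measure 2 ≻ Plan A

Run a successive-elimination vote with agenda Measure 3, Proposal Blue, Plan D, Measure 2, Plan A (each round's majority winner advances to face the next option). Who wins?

Measure 2

Round 1: Measure 3 vs Proposal Blue — 8–15, Proposal Blue advances.
Round 2: Proposal Blue vs Plan D — 7–16, Plan D advances.
Round 3: Plan D vs Measure 2 — 7–16, Measure 2 advances.
Round 4: Measure 2 vs Plan A — 19–4, Measure 2 advances.
The agenda winner is Measure 2.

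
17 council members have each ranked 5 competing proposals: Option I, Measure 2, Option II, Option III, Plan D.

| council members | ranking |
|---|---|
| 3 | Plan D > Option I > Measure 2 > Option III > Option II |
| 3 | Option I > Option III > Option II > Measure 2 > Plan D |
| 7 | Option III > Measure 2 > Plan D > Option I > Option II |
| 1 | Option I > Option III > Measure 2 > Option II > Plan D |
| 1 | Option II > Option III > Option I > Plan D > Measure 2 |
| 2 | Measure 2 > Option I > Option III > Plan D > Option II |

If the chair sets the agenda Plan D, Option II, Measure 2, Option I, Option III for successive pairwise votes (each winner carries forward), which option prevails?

Option III

Round 1: Plan D vs Option II — 12–5, Plan D advances.
Round 2: Plan D vs Measure 2 — 4–13, Measure 2 advances.
Round 3: Measure 2 vs Option I — 9–8, Measure 2 advances.
Round 4: Measure 2 vs Option III — 5–12, Option III advances.
The agenda winner is Option III.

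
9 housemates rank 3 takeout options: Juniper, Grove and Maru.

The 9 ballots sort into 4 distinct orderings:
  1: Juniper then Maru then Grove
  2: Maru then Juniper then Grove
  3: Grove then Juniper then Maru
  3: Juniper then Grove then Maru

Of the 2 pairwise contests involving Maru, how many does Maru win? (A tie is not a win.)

Maru against each rival (9 friends):
Maru vs Juniper: Juniper wins 7–2.
Maru–Grove: Grove 6–3.
Maru beats no one; loses to Juniper, Grove — 0 pairwise wins.

0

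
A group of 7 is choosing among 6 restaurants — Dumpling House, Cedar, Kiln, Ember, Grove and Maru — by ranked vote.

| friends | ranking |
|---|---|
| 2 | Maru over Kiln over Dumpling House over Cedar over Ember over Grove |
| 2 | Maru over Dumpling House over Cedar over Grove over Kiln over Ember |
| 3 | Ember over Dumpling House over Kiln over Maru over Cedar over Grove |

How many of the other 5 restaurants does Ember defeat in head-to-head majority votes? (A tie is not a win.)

1

Ember against each rival (7 friends):
Ember–Dumpling House: Dumpling House 4–3.
Ember vs Cedar: 3 to 4, Cedar.
Ember vs Kiln: 3 to 4, Kiln.
Ember–Grove: Ember 5–2.
Ember vs Maru: Ember is ranked higher on 3 ballots, Maru on 4. Maru wins 4–3.
Ember beats Grove; loses to Dumpling House, Cedar, Kiln, Maru — 1 pairwise win.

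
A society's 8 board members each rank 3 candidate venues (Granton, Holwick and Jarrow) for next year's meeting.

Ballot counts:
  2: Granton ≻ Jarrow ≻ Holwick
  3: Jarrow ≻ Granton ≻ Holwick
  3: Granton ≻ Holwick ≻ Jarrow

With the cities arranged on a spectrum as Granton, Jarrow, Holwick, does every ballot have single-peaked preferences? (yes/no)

Axis positions: Granton=1, Jarrow=2, Holwick=3.
Faction 1 (peak Granton at position 1): ranking walks positions 1-2-3, expanding outward from the peak — single-peaked.
Faction 2 (peak Jarrow at position 2): ranking walks positions 2-1-3, expanding outward from the peak — single-peaked.
Faction 3: ranking walks positions 1-3-2; Holwick is ranked above Jarrow even though Jarrow lies between Holwick and the peak Granton on the axis — preferences dip and rise again. Not single-peaked.
Faction 3 violates single-peakedness, so the profile is not single-peaked on this axis.

no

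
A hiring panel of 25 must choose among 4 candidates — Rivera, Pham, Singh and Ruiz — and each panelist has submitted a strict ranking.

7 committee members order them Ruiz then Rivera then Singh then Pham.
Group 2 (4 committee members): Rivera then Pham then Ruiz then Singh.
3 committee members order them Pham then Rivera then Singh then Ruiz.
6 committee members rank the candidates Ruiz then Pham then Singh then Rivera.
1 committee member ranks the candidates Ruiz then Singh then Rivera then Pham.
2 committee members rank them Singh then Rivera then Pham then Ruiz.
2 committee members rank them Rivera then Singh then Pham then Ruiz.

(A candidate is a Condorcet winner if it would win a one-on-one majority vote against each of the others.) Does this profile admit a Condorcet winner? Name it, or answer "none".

Ruiz

Check each pair by majority over 25 ballots:
Rivera vs Pham: 16 to 9, Rivera.
Rivera vs Singh: 7+4+3+2 = 16 for Rivera, 9 for Singh — Rivera by 16–9.
Rivera vs Ruiz: Rivera preferred on 4+3+2+2 = 11 ballots; Ruiz wins 14–11.
Pham vs Singh: Pham is ranked higher on 4+3+6 = 13 ballots, Singh on 12. Pham wins 13–12.
Pham vs Ruiz: Pham preferred on 4+3+2+2 = 11 ballots; Ruiz wins 14–11.
Singh vs Ruiz: 7 to 18, Ruiz.
Ruiz defeats every rival head-to-head and is the Condorcet winner.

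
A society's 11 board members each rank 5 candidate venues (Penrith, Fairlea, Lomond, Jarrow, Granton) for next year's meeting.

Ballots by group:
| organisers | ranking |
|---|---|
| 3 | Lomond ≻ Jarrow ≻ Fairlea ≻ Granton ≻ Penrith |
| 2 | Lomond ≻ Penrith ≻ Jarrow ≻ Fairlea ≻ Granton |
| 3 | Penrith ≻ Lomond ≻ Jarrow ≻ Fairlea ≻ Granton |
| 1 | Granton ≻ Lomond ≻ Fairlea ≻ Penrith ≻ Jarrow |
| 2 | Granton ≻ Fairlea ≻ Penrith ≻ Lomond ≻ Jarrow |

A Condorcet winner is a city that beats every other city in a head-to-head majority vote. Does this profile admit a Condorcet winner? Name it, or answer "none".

Lomond

Head-to-head results (11 organisers):
Penrith vs Fairlea: Fairlea wins 6–5.
Penrith–Lomond: Lomond 6–5.
Penrith vs Jarrow: Penrith, 8–3.
Penrith vs Granton: Granton wins 6–5.
Fairlea vs Lomond: Lomond wins 9–2.
Fairlea vs Jarrow: Jarrow wins 8–3.
Fairlea–Granton: Fairlea 8–3.
Lomond vs Jarrow: Lomond, 11–0.
Lomond vs Granton: Lomond, 8–3.
Jarrow vs Granton: Jarrow wins 8–3.
Lomond wins every pairwise contest, so Lomond is the Condorcet winner.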